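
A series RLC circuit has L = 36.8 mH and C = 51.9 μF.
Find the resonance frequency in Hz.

Step 1 — Resonance condition Im(Z)=0 gives ω₀ = 1/√(LC).
Step 2 — ω₀ = 1/√(0.0368·5.19e-05) = 723.6 rad/s.
Step 3 — f₀ = ω₀/(2π) = 115.2 Hz.

f₀ = 115.2 Hz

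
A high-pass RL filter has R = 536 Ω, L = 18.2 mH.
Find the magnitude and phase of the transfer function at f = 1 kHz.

Step 1 — Angular frequency: ω = 2π·1000 = 6283 rad/s.
Step 2 — Transfer function: H(jω) = jωL/(R + jωL).
Step 3 — Numerator jωL = j·114.4; denominator R + jωL = 536 + j114.4.
Step 4 — H = 0.04354 + j0.2041.
Step 5 — Magnitude: |H| = 0.2087 (-13.6 dB); phase: φ = 78.0°.

|H| = 0.2087 (-13.6 dB), φ = 78.0°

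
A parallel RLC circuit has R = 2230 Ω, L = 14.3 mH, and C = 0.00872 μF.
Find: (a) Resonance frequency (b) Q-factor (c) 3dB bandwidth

Step 1 — Resonance: ω₀ = 1/√(LC) = 1/√(0.0143·8.72e-09) = 8.955e+04 rad/s.
Step 2 — f₀ = ω₀/(2π) = 1.425e+04 Hz.
Step 3 — Parallel Q: Q = R/(ω₀L) = 2230/(8.955e+04·0.0143) = 1.741.
Step 4 — Bandwidth: Δω = ω₀/Q = 5.143e+04 rad/s; BW = Δω/(2π) = 8185 Hz.

(a) f₀ = 1.425e+04 Hz  (b) Q = 1.741  (c) BW = 8185 Hz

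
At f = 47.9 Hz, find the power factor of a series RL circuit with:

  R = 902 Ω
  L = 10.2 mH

Step 1 — Angular frequency: ω = 2π·f = 2π·47.9 = 301 rad/s.
Step 2 — Component impedances:
  R: Z = R = 902 Ω
  L: Z = jωL = j·301·0.0102 = 0 + j3.07 Ω
Step 3 — Series combination: Z_total = R + L = 902 + j3.07 Ω = 902∠0.2° Ω.
Step 4 — Power factor: PF = cos(φ) = Re(Z)/|Z| = 902/902 = 1.
Step 5 — Type: Im(Z) = 3.07 ⇒ lagging (phase φ = 0.2°).

PF = 1 (lagging, φ = 0.2°)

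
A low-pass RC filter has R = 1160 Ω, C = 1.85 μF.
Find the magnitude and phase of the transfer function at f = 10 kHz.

Step 1 — Angular frequency: ω = 2π·1e+04 = 6.283e+04 rad/s.
Step 2 — Transfer function: H(jω) = 1/(1 + jωRC).
Step 3 — Denominator: 1 + jωRC = 1 + j·6.283e+04·1160·1.85e-06 = 1 + j134.8.
Step 4 — H = 5.5e-05 - j0.007416.
Step 5 — Magnitude: |H| = 0.007416 (-42.6 dB); phase: φ = -89.6°.

|H| = 0.007416 (-42.6 dB), φ = -89.6°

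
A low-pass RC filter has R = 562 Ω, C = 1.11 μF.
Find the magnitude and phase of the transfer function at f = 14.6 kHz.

Step 1 — Angular frequency: ω = 2π·1.46e+04 = 9.173e+04 rad/s.
Step 2 — Transfer function: H(jω) = 1/(1 + jωRC).
Step 3 — Denominator: 1 + jωRC = 1 + j·9.173e+04·562·1.11e-06 = 1 + j57.23.
Step 4 — H = 0.0003053 - j0.01747.
Step 5 — Magnitude: |H| = 0.01747 (-35.2 dB); phase: φ = -89.0°.

|H| = 0.01747 (-35.2 dB), φ = -89.0°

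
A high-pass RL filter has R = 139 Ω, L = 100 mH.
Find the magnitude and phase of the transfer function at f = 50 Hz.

Step 1 — Angular frequency: ω = 2π·50 = 314.2 rad/s.
Step 2 — Transfer function: H(jω) = jωL/(R + jωL).
Step 3 — Numerator jωL = j·31.42; denominator R + jωL = 139 + j31.42.
Step 4 — H = 0.0486 + j0.215.
Step 5 — Magnitude: |H| = 0.2205 (-13.1 dB); phase: φ = 77.3°.

|H| = 0.2205 (-13.1 dB), φ = 77.3°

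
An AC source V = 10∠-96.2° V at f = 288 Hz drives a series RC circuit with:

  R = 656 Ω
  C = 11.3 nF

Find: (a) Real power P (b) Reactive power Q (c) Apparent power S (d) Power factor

Step 1 — Angular frequency: ω = 2π·f = 2π·288 = 1810 rad/s.
Step 2 — Component impedances:
  R: Z = R = 656 Ω
  C: Z = 1/(jωC) = -j/(ω·C) = 0 - j4.89e+04 Ω
Step 3 — Series combination: Z_total = R + C = 656 - j4.89e+04 Ω = 4.891e+04∠-89.2° Ω.
Step 4 — Source phasor: V = 10∠-96.2° V = -1.08 - j9.942 V.
Step 5 — Current: I = V / Z = 0.000203 - j2.481e-05 A = 0.0002045∠-7.0° A.
Step 6 — Complex power: S = V·I* = 2.742e-05 - j0.002044 VA.
Step 7 — Real power: P = Re(S) = 2.742e-05 W.
Step 8 — Reactive power: Q = Im(S) = -0.002044 VAR.
Step 9 — Apparent power: |S| = 0.002045 VA.
Step 10 — Power factor: PF = P/|S| = 0.01341 (leading).

(a) P = 2.742e-05 W  (b) Q = -0.002044 VAR  (c) S = 0.002045 VA  (d) PF = 0.01341 (leading)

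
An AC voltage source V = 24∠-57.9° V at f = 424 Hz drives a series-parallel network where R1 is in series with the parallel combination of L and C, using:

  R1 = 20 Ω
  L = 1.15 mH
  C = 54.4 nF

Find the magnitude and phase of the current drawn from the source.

Step 1 — Angular frequency: ω = 2π·f = 2π·424 = 2664 rad/s.
Step 2 — Component impedances:
  R1: Z = R = 20 Ω
  L: Z = jωL = j·2664·0.00115 = 0 + j3.064 Ω
  C: Z = 1/(jωC) = -j/(ω·C) = 0 - j6900 Ω
Step 3 — Parallel branch: L || C = 1/(1/L + 1/C) = 0 + j3.065 Ω.
Step 4 — Series with R1: Z_total = R1 + (L || C) = 20 + j3.065 Ω = 20.23∠8.7° Ω.
Step 5 — Source phasor: V = 24∠-57.9° V = 12.75 - j20.33 V.
Step 6 — Ohm's law: I = V / Z_total = (12.75 - j20.33) / (20 + j3.065) = 0.4708 - j1.089 A.
Step 7 — Convert to polar: |I| = 1.186 A, ∠I = -66.6°.

I = 1.186∠-66.6° A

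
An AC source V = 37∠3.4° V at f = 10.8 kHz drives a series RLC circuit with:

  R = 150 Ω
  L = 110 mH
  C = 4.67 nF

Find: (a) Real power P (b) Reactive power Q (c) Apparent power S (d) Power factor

Step 1 — Angular frequency: ω = 2π·f = 2π·1.08e+04 = 6.786e+04 rad/s.
Step 2 — Component impedances:
  R: Z = R = 150 Ω
  L: Z = jωL = j·6.786e+04·0.11 = 0 + j7464 Ω
  C: Z = 1/(jωC) = -j/(ω·C) = 0 - j3156 Ω
Step 3 — Series combination: Z_total = R + L + C = 150 + j4309 Ω = 4311∠88.0° Ω.
Step 4 — Source phasor: V = 37∠3.4° V = 36.93 + j2.194 V.
Step 5 — Current: I = V / Z = 0.0008067 - j0.008544 A = 0.008582∠-84.6° A.
Step 6 — Complex power: S = V·I* = 0.01105 + j0.3173 VA.
Step 7 — Real power: P = Re(S) = 0.01105 W.
Step 8 — Reactive power: Q = Im(S) = 0.3173 VAR.
Step 9 — Apparent power: |S| = 0.3175 VA.
Step 10 — Power factor: PF = P/|S| = 0.03479 (lagging).

(a) P = 0.01105 W  (b) Q = 0.3173 VAR  (c) S = 0.3175 VA  (d) PF = 0.03479 (lagging)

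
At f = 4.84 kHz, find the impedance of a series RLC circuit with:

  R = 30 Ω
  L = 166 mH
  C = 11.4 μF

Step 1 — Angular frequency: ω = 2π·f = 2π·4840 = 3.041e+04 rad/s.
Step 2 — Component impedances:
  R: Z = R = 30 Ω
  L: Z = jωL = j·3.041e+04·0.166 = 0 + j5048 Ω
  C: Z = 1/(jωC) = -j/(ω·C) = 0 - j2.884 Ω
Step 3 — Series combination: Z_total = R + L + C = 30 + j5045 Ω = 5045∠89.7° Ω.

Z = 30 + j5045 Ω = 5045∠89.7° Ω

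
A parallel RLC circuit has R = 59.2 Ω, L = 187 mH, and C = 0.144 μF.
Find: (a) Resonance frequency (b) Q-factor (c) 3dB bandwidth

Step 1 — Resonance: ω₀ = 1/√(LC) = 1/√(0.187·1.44e-07) = 6094 rad/s.
Step 2 — f₀ = ω₀/(2π) = 969.9 Hz.
Step 3 — Parallel Q: Q = R/(ω₀L) = 59.2/(6094·0.187) = 0.05195.
Step 4 — Bandwidth: Δω = ω₀/Q = 1.173e+05 rad/s; BW = Δω/(2π) = 1.867e+04 Hz.

(a) f₀ = 969.9 Hz  (b) Q = 0.05195  (c) BW = 1.867e+04 Hz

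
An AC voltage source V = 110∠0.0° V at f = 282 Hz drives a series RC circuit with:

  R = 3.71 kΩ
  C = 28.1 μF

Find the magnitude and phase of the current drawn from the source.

Step 1 — Angular frequency: ω = 2π·f = 2π·282 = 1772 rad/s.
Step 2 — Component impedances:
  R: Z = R = 3710 Ω
  C: Z = 1/(jωC) = -j/(ω·C) = 0 - j20.08 Ω
Step 3 — Series combination: Z_total = R + C = 3710 - j20.08 Ω = 3710∠-0.3° Ω.
Step 4 — Source phasor: V = 110∠0.0° V = 110 V.
Step 5 — Ohm's law: I = V / Z_total = (110) / (3710 - j20.08) = 0.02965 + j0.0001605 A.
Step 6 — Convert to polar: |I| = 0.02965 A, ∠I = 0.3°.

I = 0.02965∠0.3° A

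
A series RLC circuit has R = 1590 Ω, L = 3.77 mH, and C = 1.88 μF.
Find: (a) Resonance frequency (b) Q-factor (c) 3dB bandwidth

Step 1 — Resonance condition Im(Z)=0 gives ω₀ = 1/√(LC).
Step 2 — ω₀ = 1/√(0.00377·1.88e-06) = 1.188e+04 rad/s.
Step 3 — f₀ = ω₀/(2π) = 1890 Hz.
Step 4 — Series Q: Q = ω₀L/R = 1.188e+04·0.00377/1590 = 0.02816.
Step 5 — 3dB bandwidth: Δω = ω₀/Q = 4.218e+05 rad/s; BW = Δω/(2π) = 6.712e+04 Hz.

(a) f₀ = 1890 Hz  (b) Q = 0.02816  (c) BW = 6.712e+04 Hz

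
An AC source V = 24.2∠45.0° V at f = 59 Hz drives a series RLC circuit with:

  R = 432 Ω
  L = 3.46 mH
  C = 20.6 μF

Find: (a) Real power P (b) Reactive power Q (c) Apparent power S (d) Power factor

Step 1 — Angular frequency: ω = 2π·f = 2π·59 = 370.7 rad/s.
Step 2 — Component impedances:
  R: Z = R = 432 Ω
  L: Z = jωL = j·370.7·0.00346 = 0 + j1.283 Ω
  C: Z = 1/(jωC) = -j/(ω·C) = 0 - j130.9 Ω
Step 3 — Series combination: Z_total = R + L + C = 432 - j129.7 Ω = 451∠-16.7° Ω.
Step 4 — Source phasor: V = 24.2∠45.0° V = 17.11 + j17.11 V.
Step 5 — Current: I = V / Z = 0.02543 + j0.04724 A = 0.05365∠61.7° A.
Step 6 — Complex power: S = V·I* = 1.244 - j0.3733 VA.
Step 7 — Real power: P = Re(S) = 1.244 W.
Step 8 — Reactive power: Q = Im(S) = -0.3733 VAR.
Step 9 — Apparent power: |S| = 1.298 VA.
Step 10 — Power factor: PF = P/|S| = 0.9578 (leading).

(a) P = 1.244 W  (b) Q = -0.3733 VAR  (c) S = 1.298 VA  (d) PF = 0.9578 (leading)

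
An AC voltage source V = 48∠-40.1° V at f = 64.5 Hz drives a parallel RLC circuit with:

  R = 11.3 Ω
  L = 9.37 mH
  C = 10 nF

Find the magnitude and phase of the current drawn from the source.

Step 1 — Angular frequency: ω = 2π·f = 2π·64.5 = 405.3 rad/s.
Step 2 — Component impedances:
  R: Z = R = 11.3 Ω
  L: Z = jωL = j·405.3·0.00937 = 0 + j3.797 Ω
  C: Z = 1/(jωC) = -j/(ω·C) = 0 - j2.468e+05 Ω
Step 3 — Parallel combination: 1/Z_total = 1/R + 1/L + 1/C; Z_total = 1.147 + j3.412 Ω = 3.6∠71.4° Ω.
Step 4 — Source phasor: V = 48∠-40.1° V = 36.72 - j30.92 V.
Step 5 — Ohm's law: I = V / Z_total = (36.72 - j30.92) / (1.147 + j3.412) = -4.893 - j12.4 A.
Step 6 — Convert to polar: |I| = 13.33 A, ∠I = -111.5°.

I = 13.33∠-111.5° A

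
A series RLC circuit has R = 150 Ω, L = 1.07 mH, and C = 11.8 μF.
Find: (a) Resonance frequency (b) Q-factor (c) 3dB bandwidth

Step 1 — Resonance: ω₀ = 1/√(LC) = 1/√(0.00107·1.18e-05) = 8900 rad/s.
Step 2 — f₀ = ω₀/(2π) = 1416 Hz.
Step 3 — Series Q: Q = ω₀L/R = 8900·0.00107/150 = 0.06348.
Step 4 — Bandwidth: Δω = ω₀/Q = 1.402e+05 rad/s; BW = Δω/(2π) = 2.231e+04 Hz.

(a) f₀ = 1416 Hz  (b) Q = 0.06348  (c) BW = 2.231e+04 Hz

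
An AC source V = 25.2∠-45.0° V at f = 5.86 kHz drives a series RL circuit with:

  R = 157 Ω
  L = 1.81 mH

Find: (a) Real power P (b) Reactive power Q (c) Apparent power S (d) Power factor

Step 1 — Angular frequency: ω = 2π·f = 2π·5860 = 3.682e+04 rad/s.
Step 2 — Component impedances:
  R: Z = R = 157 Ω
  L: Z = jωL = j·3.682e+04·0.00181 = 0 + j66.64 Ω
Step 3 — Series combination: Z_total = R + L = 157 + j66.64 Ω = 170.6∠23.0° Ω.
Step 4 — Source phasor: V = 25.2∠-45.0° V = 17.82 - j17.82 V.
Step 5 — Current: I = V / Z = 0.05535 - j0.137 A = 0.1477∠-68.0° A.
Step 6 — Complex power: S = V·I* = 3.427 + j1.455 VA.
Step 7 — Real power: P = Re(S) = 3.427 W.
Step 8 — Reactive power: Q = Im(S) = 1.455 VAR.
Step 9 — Apparent power: |S| = 3.723 VA.
Step 10 — Power factor: PF = P/|S| = 0.9205 (lagging).

(a) P = 3.427 W  (b) Q = 1.455 VAR  (c) S = 3.723 VA  (d) PF = 0.9205 (lagging)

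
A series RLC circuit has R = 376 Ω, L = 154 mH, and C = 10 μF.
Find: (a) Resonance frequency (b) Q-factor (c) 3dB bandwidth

Step 1 — Resonance: ω₀ = 1/√(LC) = 1/√(0.154·1e-05) = 805.8 rad/s.
Step 2 — f₀ = ω₀/(2π) = 128.3 Hz.
Step 3 — Series Q: Q = ω₀L/R = 805.8·0.154/376 = 0.33.
Step 4 — Bandwidth: Δω = ω₀/Q = 2442 rad/s; BW = Δω/(2π) = 388.6 Hz.

(a) f₀ = 128.3 Hz  (b) Q = 0.33  (c) BW = 388.6 Hz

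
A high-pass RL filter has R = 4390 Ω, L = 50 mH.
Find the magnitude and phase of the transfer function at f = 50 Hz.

Step 1 — Angular frequency: ω = 2π·50 = 314.2 rad/s.
Step 2 — Transfer function: H(jω) = jωL/(R + jωL).
Step 3 — Numerator jωL = j·15.71; denominator R + jωL = 4390 + j15.71.
Step 4 — H = 1.28e-05 + j0.003578.
Step 5 — Magnitude: |H| = 0.003578 (-48.9 dB); phase: φ = 89.8°.

|H| = 0.003578 (-48.9 dB), φ = 89.8°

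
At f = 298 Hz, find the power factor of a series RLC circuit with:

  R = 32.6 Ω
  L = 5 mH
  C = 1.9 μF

Step 1 — Angular frequency: ω = 2π·f = 2π·298 = 1872 rad/s.
Step 2 — Component impedances:
  R: Z = R = 32.6 Ω
  L: Z = jωL = j·1872·0.005 = 0 + j9.362 Ω
  C: Z = 1/(jωC) = -j/(ω·C) = 0 - j281.1 Ω
Step 3 — Series combination: Z_total = R + L + C = 32.6 - j271.7 Ω = 273.7∠-83.2° Ω.
Step 4 — Power factor: PF = cos(φ) = Re(Z)/|Z| = 32.6/273.7 = 0.1191.
Step 5 — Type: Im(Z) = -271.7 ⇒ leading (phase φ = -83.2°).

PF = 0.1191 (leading, φ = -83.2°)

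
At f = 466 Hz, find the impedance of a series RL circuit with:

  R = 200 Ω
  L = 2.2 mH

Step 1 — Angular frequency: ω = 2π·f = 2π·466 = 2928 rad/s.
Step 2 — Component impedances:
  R: Z = R = 200 Ω
  L: Z = jωL = j·2928·0.0022 = 0 + j6.442 Ω
Step 3 — Series combination: Z_total = R + L = 200 + j6.442 Ω = 200.1∠1.8° Ω.

Z = 200 + j6.442 Ω = 200.1∠1.8° Ω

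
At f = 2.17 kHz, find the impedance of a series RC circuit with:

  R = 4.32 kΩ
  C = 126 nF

Step 1 — Angular frequency: ω = 2π·f = 2π·2170 = 1.363e+04 rad/s.
Step 2 — Component impedances:
  R: Z = R = 4320 Ω
  C: Z = 1/(jωC) = -j/(ω·C) = 0 - j582.1 Ω
Step 3 — Series combination: Z_total = R + C = 4320 - j582.1 Ω = 4359∠-7.7° Ω.

Z = 4320 - j582.1 Ω = 4359∠-7.7° Ω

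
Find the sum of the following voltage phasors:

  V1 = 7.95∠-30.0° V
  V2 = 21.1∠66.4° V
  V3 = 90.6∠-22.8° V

Step 1 — Convert each phasor to rectangular form:
  V1 = 7.95·(cos(-30.0°) + j·sin(-30.0°)) = 6.885 - j3.975 V
  V2 = 21.1·(cos(66.4°) + j·sin(66.4°)) = 8.447 + j19.34 V
  V3 = 90.6·(cos(-22.8°) + j·sin(-22.8°)) = 83.52 - j35.11 V
Step 2 — Sum components: V_total = 98.85 - j19.75 V.
Step 3 — Convert to polar: |V_total| = 100.8 V, ∠V_total = -11.3°.

V_total = 100.8∠-11.3° V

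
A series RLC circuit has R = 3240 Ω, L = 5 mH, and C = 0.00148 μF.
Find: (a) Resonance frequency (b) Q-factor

Step 1 — Resonance condition Im(Z)=0 gives ω₀ = 1/√(LC).
Step 2 — ω₀ = 1/√(0.005·1.48e-09) = 3.676e+05 rad/s.
Step 3 — f₀ = ω₀/(2π) = 5.851e+04 Hz.
Step 4 — Series Q: Q = ω₀L/R = 3.676e+05·0.005/3240 = 0.5673.

(a) f₀ = 5.851e+04 Hz  (b) Q = 0.5673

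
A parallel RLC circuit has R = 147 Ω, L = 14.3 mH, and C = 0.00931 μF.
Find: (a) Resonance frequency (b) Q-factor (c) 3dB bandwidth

Step 1 — Resonance: ω₀ = 1/√(LC) = 1/√(0.0143·9.31e-09) = 8.667e+04 rad/s.
Step 2 — f₀ = ω₀/(2π) = 1.379e+04 Hz.
Step 3 — Parallel Q: Q = R/(ω₀L) = 147/(8.667e+04·0.0143) = 0.1186.
Step 4 — Bandwidth: Δω = ω₀/Q = 7.307e+05 rad/s; BW = Δω/(2π) = 1.163e+05 Hz.

(a) f₀ = 1.379e+04 Hz  (b) Q = 0.1186  (c) BW = 1.163e+05 Hz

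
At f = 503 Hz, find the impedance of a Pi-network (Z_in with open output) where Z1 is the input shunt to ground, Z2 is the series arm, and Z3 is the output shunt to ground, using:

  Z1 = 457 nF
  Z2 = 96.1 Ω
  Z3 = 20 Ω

Step 1 — Angular frequency: ω = 2π·f = 2π·503 = 3160 rad/s.
Step 2 — Component impedances:
  Z1: Z = 1/(jωC) = -j/(ω·C) = 0 - j692.4 Ω
  Z2: Z = R = 96.1 Ω
  Z3: Z = R = 20 Ω
Step 3 — With open output, the series arm Z2 and the output shunt Z3 appear in series to ground: Z2 + Z3 = 116.1 Ω.
Step 4 — Parallel with input shunt Z1: Z_in = Z1 || (Z2 + Z3) = 112.9 - j18.94 Ω = 114.5∠-9.5° Ω.

Z = 112.9 - j18.94 Ω = 114.5∠-9.5° Ω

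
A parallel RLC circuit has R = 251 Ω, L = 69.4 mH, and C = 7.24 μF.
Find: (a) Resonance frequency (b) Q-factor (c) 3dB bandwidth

Step 1 — Resonance: ω₀ = 1/√(LC) = 1/√(0.0694·7.24e-06) = 1411 rad/s.
Step 2 — f₀ = ω₀/(2π) = 224.5 Hz.
Step 3 — Parallel Q: Q = R/(ω₀L) = 251/(1411·0.0694) = 2.564.
Step 4 — Bandwidth: Δω = ω₀/Q = 550.3 rad/s; BW = Δω/(2π) = 87.58 Hz.

(a) f₀ = 224.5 Hz  (b) Q = 2.564  (c) BW = 87.58 Hz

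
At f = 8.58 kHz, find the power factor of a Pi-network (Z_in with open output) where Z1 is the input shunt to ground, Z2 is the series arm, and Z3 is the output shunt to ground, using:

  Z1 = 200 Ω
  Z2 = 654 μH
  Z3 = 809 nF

Step 1 — Angular frequency: ω = 2π·f = 2π·8580 = 5.391e+04 rad/s.
Step 2 — Component impedances:
  Z1: Z = R = 200 Ω
  Z2: Z = jωL = j·5.391e+04·0.000654 = 0 + j35.26 Ω
  Z3: Z = 1/(jωC) = -j/(ω·C) = 0 - j22.93 Ω
Step 3 — With open output, the series arm Z2 and the output shunt Z3 appear in series to ground: Z2 + Z3 = 0 + j12.33 Ω.
Step 4 — Parallel with input shunt Z1: Z_in = Z1 || (Z2 + Z3) = 0.757 + j12.28 Ω = 12.3∠86.5° Ω.
Step 5 — Power factor: PF = cos(φ) = Re(Z)/|Z| = 0.75702/12.305 = 0.06152.
Step 6 — Type: Im(Z) = 12.28 ⇒ lagging (phase φ = 86.5°).

PF = 0.06152 (lagging, φ = 86.5°)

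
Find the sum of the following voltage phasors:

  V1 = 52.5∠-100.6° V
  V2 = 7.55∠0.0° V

Step 1 — Convert each phasor to rectangular form:
  V1 = 52.5·(cos(-100.6°) + j·sin(-100.6°)) = -9.657 - j51.6 V
  V2 = 7.55·(cos(0.0°) + j·sin(0.0°)) = 7.55 V
Step 2 — Sum components: V_total = -2.107 - j51.6 V.
Step 3 — Convert to polar: |V_total| = 51.65 V, ∠V_total = -92.3°.

V_total = 51.65∠-92.3° V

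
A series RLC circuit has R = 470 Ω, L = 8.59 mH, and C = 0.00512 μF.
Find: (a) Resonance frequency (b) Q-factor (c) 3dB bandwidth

Step 1 — Resonance: ω₀ = 1/√(LC) = 1/√(0.00859·5.12e-09) = 1.508e+05 rad/s.
Step 2 — f₀ = ω₀/(2π) = 2.4e+04 Hz.
Step 3 — Series Q: Q = ω₀L/R = 1.508e+05·0.00859/470 = 2.756.
Step 4 — Bandwidth: Δω = ω₀/Q = 5.471e+04 rad/s; BW = Δω/(2π) = 8708 Hz.

(a) f₀ = 2.4e+04 Hz  (b) Q = 2.756  (c) BW = 8708 Hz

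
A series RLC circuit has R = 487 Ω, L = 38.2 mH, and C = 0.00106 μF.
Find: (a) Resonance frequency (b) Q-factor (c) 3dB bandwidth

Step 1 — Resonance: ω₀ = 1/√(LC) = 1/√(0.0382·1.06e-09) = 1.572e+05 rad/s.
Step 2 — f₀ = ω₀/(2π) = 2.501e+04 Hz.
Step 3 — Series Q: Q = ω₀L/R = 1.572e+05·0.0382/487 = 12.33.
Step 4 — Bandwidth: Δω = ω₀/Q = 1.275e+04 rad/s; BW = Δω/(2π) = 2029 Hz.

(a) f₀ = 2.501e+04 Hz  (b) Q = 12.33  (c) BW = 2029 Hz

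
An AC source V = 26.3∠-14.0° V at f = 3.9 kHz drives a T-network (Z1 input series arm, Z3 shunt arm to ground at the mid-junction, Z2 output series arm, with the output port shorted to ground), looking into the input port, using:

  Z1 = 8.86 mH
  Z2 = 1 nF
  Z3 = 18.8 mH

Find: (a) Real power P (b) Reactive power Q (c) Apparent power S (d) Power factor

Step 1 — Angular frequency: ω = 2π·f = 2π·3900 = 2.45e+04 rad/s.
Step 2 — Component impedances:
  Z1: Z = jωL = j·2.45e+04·0.00886 = 0 + j217.1 Ω
  Z2: Z = 1/(jωC) = -j/(ω·C) = 0 - j4.081e+04 Ω
  Z3: Z = jωL = j·2.45e+04·0.0188 = 0 + j460.7 Ω
Step 3 — With the output port shorted to ground, the output series arm Z2 runs from the junction to ground; the shunt arm Z3 also runs from the junction to ground. They appear in parallel: Z3 || Z2 = 0 + j465.9 Ω.
Step 4 — Series with input arm Z1: Z_in = Z1 + (Z3 || Z2) = 0 + j683.1 Ω = 683.1∠90.0° Ω.
Step 5 — Source phasor: V = 26.3∠-14.0° V = 25.52 - j6.363 V.
Step 6 — Current: I = V / Z = -0.009315 - j0.03736 A = 0.0385∠-104.0° A.
Step 7 — Complex power: S = V·I* = 0 + j1.013 VA.
Step 8 — Real power: P = Re(S) = 0 W.
Step 9 — Reactive power: Q = Im(S) = 1.013 VAR.
Step 10 — Apparent power: |S| = 1.013 VA.
Step 11 — Power factor: PF = P/|S| = 0 (lagging).

(a) P = 0 W  (b) Q = 1.013 VAR  (c) S = 1.013 VA  (d) PF = 0 (lagging)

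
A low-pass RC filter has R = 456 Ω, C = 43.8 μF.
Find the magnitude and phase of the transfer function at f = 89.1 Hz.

Step 1 — Angular frequency: ω = 2π·89.1 = 559.8 rad/s.
Step 2 — Transfer function: H(jω) = 1/(1 + jωRC).
Step 3 — Denominator: 1 + jωRC = 1 + j·559.8·456·4.38e-05 = 1 + j11.18.
Step 4 — H = 0.007935 - j0.08872.
Step 5 — Magnitude: |H| = 0.08908 (-21.0 dB); phase: φ = -84.9°.

|H| = 0.08908 (-21.0 dB), φ = -84.9°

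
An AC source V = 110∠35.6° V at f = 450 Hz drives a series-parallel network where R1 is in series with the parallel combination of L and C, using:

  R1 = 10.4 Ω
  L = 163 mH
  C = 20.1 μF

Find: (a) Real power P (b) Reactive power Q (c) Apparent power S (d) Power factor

Step 1 — Angular frequency: ω = 2π·f = 2π·450 = 2827 rad/s.
Step 2 — Component impedances:
  R1: Z = R = 10.4 Ω
  L: Z = jωL = j·2827·0.163 = 0 + j460.9 Ω
  C: Z = 1/(jωC) = -j/(ω·C) = 0 - j17.6 Ω
Step 3 — Parallel branch: L || C = 1/(1/L + 1/C) = 0 - j18.29 Ω.
Step 4 — Series with R1: Z_total = R1 + (L || C) = 10.4 - j18.29 Ω = 21.04∠-60.4° Ω.
Step 5 — Source phasor: V = 110∠35.6° V = 89.44 + j64.03 V.
Step 6 — Current: I = V / Z = -0.5448 + j5.199 A = 5.227∠96.0° A.
Step 7 — Complex power: S = V·I* = 284.2 - j499.9 VA.
Step 8 — Real power: P = Re(S) = 284.2 W.
Step 9 — Reactive power: Q = Im(S) = -499.9 VAR.
Step 10 — Apparent power: |S| = 575 VA.
Step 11 — Power factor: PF = P/|S| = 0.4942 (leading).

(a) P = 284.2 W  (b) Q = -499.9 VAR  (c) S = 575 VA  (d) PF = 0.4942 (leading)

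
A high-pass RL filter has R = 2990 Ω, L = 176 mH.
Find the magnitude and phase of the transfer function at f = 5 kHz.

Step 1 — Angular frequency: ω = 2π·5000 = 3.142e+04 rad/s.
Step 2 — Transfer function: H(jω) = jωL/(R + jωL).
Step 3 — Numerator jωL = j·5529; denominator R + jωL = 2990 + j5529.
Step 4 — H = 0.7737 + j0.4184.
Step 5 — Magnitude: |H| = 0.8796 (-1.1 dB); phase: φ = 28.4°.

|H| = 0.8796 (-1.1 dB), φ = 28.4°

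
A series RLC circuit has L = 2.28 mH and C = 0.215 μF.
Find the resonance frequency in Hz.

Step 1 — Resonance condition Im(Z)=0 gives ω₀ = 1/√(LC).
Step 2 — ω₀ = 1/√(0.00228·2.15e-07) = 4.517e+04 rad/s.
Step 3 — f₀ = ω₀/(2π) = 7188 Hz.

f₀ = 7188 Hz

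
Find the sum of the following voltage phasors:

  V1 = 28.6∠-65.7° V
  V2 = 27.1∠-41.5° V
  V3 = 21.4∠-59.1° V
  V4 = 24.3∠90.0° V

Step 1 — Convert each phasor to rectangular form:
  V1 = 28.6·(cos(-65.7°) + j·sin(-65.7°)) = 11.77 - j26.07 V
  V2 = 27.1·(cos(-41.5°) + j·sin(-41.5°)) = 20.3 - j17.96 V
  V3 = 21.4·(cos(-59.1°) + j·sin(-59.1°)) = 10.99 - j18.36 V
  V4 = 24.3·(cos(90.0°) + j·sin(90.0°)) = 0 + j24.3 V
Step 2 — Sum components: V_total = 43.06 - j38.09 V.
Step 3 — Convert to polar: |V_total| = 57.48 V, ∠V_total = -41.5°.

V_total = 57.48∠-41.5° V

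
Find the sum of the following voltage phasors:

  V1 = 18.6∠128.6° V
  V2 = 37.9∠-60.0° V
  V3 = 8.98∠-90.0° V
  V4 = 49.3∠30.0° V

Step 1 — Convert each phasor to rectangular form:
  V1 = 18.6·(cos(128.6°) + j·sin(128.6°)) = -11.6 + j14.54 V
  V2 = 37.9·(cos(-60.0°) + j·sin(-60.0°)) = 18.95 - j32.82 V
  V3 = 8.98·(cos(-90.0°) + j·sin(-90.0°)) = 0 - j8.98 V
  V4 = 49.3·(cos(30.0°) + j·sin(30.0°)) = 42.7 + j24.65 V
Step 2 — Sum components: V_total = 50.04 - j2.616 V.
Step 3 — Convert to polar: |V_total| = 50.11 V, ∠V_total = -3.0°.

V_total = 50.11∠-3.0° V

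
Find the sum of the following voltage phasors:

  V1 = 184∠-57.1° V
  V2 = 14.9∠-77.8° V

Step 1 — Convert each phasor to rectangular form:
  V1 = 184·(cos(-57.1°) + j·sin(-57.1°)) = 99.94 - j154.5 V
  V2 = 14.9·(cos(-77.8°) + j·sin(-77.8°)) = 3.149 - j14.56 V
Step 2 — Sum components: V_total = 103.1 - j169.1 V.
Step 3 — Convert to polar: |V_total| = 198 V, ∠V_total = -58.6°.

V_total = 198∠-58.6° V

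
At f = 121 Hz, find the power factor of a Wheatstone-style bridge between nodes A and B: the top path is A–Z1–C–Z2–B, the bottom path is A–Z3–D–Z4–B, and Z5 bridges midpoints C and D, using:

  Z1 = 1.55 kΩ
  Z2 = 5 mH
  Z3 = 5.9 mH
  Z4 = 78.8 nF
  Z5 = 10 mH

Step 1 — Angular frequency: ω = 2π·f = 2π·121 = 760.3 rad/s.
Step 2 — Component impedances:
  Z1: Z = R = 1550 Ω
  Z2: Z = jωL = j·760.3·0.005 = 0 + j3.801 Ω
  Z3: Z = jωL = j·760.3·0.0059 = 0 + j4.486 Ω
  Z4: Z = 1/(jωC) = -j/(ω·C) = 0 - j1.669e+04 Ω
  Z5: Z = jωL = j·760.3·0.01 = 0 + j7.603 Ω
Step 3 — Bridge requires nodal analysis (the Z5 bridge couples midpoints C and D, so the two paths cannot be reduced to a simple series/parallel combination). Setting node B to ground and injecting 1 A at node A, the 3-node admittance system at A, C, D solves to V_A = Z_AB = 0.09435 + j15.9 Ω = 15.9∠89.7° Ω.
Step 4 — Power factor: PF = cos(φ) = Re(Z)/|Z| = 0.09435/15.897 = 0.005935.
Step 5 — Type: Im(Z) = 15.9 ⇒ lagging (phase φ = 89.7°).

PF = 0.005935 (lagging, φ = 89.7°)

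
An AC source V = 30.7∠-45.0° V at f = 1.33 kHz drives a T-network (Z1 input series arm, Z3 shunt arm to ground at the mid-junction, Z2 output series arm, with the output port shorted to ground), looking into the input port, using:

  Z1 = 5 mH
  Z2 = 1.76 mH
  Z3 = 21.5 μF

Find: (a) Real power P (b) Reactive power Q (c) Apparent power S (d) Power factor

Step 1 — Angular frequency: ω = 2π·f = 2π·1330 = 8357 rad/s.
Step 2 — Component impedances:
  Z1: Z = jωL = j·8357·0.005 = 0 + j41.78 Ω
  Z2: Z = jωL = j·8357·0.00176 = 0 + j14.71 Ω
  Z3: Z = 1/(jωC) = -j/(ω·C) = 0 - j5.566 Ω
Step 3 — With the output port shorted to ground, the output series arm Z2 runs from the junction to ground; the shunt arm Z3 also runs from the junction to ground. They appear in parallel: Z3 || Z2 = 0 - j8.954 Ω.
Step 4 — Series with input arm Z1: Z_in = Z1 + (Z3 || Z2) = 0 + j32.83 Ω = 32.83∠90.0° Ω.
Step 5 — Source phasor: V = 30.7∠-45.0° V = 21.71 - j21.71 V.
Step 6 — Current: I = V / Z = -0.6613 - j0.6613 A = 0.9352∠-135.0° A.
Step 7 — Complex power: S = V·I* = 0 + j28.71 VA.
Step 8 — Real power: P = Re(S) = 0 W.
Step 9 — Reactive power: Q = Im(S) = 28.71 VAR.
Step 10 — Apparent power: |S| = 28.71 VA.
Step 11 — Power factor: PF = P/|S| = 0 (lagging).

(a) P = 0 W  (b) Q = 28.71 VAR  (c) S = 28.71 VA  (d) PF = 0 (lagging)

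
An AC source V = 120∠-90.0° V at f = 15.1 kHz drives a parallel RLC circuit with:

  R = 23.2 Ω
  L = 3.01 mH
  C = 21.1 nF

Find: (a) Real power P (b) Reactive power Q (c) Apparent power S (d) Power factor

Step 1 — Angular frequency: ω = 2π·f = 2π·1.51e+04 = 9.488e+04 rad/s.
Step 2 — Component impedances:
  R: Z = R = 23.2 Ω
  L: Z = jωL = j·9.488e+04·0.00301 = 0 + j285.6 Ω
  C: Z = 1/(jωC) = -j/(ω·C) = 0 - j499.5 Ω
Step 3 — Parallel combination: 1/Z_total = 1/R + 1/L + 1/C; Z_total = 23.17 + j0.8063 Ω = 23.19∠2.0° Ω.
Step 4 — Source phasor: V = 120∠-90.0° V = 0 - j120 V.
Step 5 — Current: I = V / Z = -0.18 - j5.172 A = 5.176∠-92.0° A.
Step 6 — Complex power: S = V·I* = 620.7 + j21.6 VA.
Step 7 — Real power: P = Re(S) = 620.7 W.
Step 8 — Reactive power: Q = Im(S) = 21.6 VAR.
Step 9 — Apparent power: |S| = 621.1 VA.
Step 10 — Power factor: PF = P/|S| = 0.9994 (lagging).

(a) P = 620.7 W  (b) Q = 21.6 VAR  (c) S = 621.1 VA  (d) PF = 0.9994 (lagging)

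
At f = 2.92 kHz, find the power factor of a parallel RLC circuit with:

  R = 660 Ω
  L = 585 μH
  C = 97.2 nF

Step 1 — Angular frequency: ω = 2π·f = 2π·2920 = 1.835e+04 rad/s.
Step 2 — Component impedances:
  R: Z = R = 660 Ω
  L: Z = jωL = j·1.835e+04·0.000585 = 0 + j10.73 Ω
  C: Z = 1/(jωC) = -j/(ω·C) = 0 - j560.8 Ω
Step 3 — Parallel combination: 1/Z_total = 1/R + 1/L + 1/C; Z_total = 0.1814 + j10.94 Ω = 10.94∠89.1° Ω.
Step 4 — Power factor: PF = cos(φ) = Re(Z)/|Z| = 0.1814/10.94 = 0.01658.
Step 5 — Type: Im(Z) = 10.94 ⇒ lagging (phase φ = 89.1°).

PF = 0.01658 (lagging, φ = 89.1°)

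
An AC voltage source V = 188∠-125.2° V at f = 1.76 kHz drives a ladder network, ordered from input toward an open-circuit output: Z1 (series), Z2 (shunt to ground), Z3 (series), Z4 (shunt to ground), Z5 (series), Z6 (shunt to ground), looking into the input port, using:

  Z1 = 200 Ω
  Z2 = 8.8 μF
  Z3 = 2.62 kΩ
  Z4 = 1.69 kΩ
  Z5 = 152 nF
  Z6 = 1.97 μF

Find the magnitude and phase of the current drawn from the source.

Step 1 — Angular frequency: ω = 2π·f = 2π·1760 = 1.106e+04 rad/s.
Step 2 — Component impedances:
  Z1: Z = R = 200 Ω
  Z2: Z = 1/(jωC) = -j/(ω·C) = 0 - j10.28 Ω
  Z3: Z = R = 2620 Ω
  Z4: Z = R = 1690 Ω
  Z5: Z = 1/(jωC) = -j/(ω·C) = 0 - j594.9 Ω
  Z6: Z = 1/(jωC) = -j/(ω·C) = 0 - j45.9 Ω
Step 3 — Ladder network (open output): work backward from the far end, alternating series and parallel combinations. Z_in = 200 - j10.27 Ω = 200.3∠-2.9° Ω.
Step 4 — Source phasor: V = 188∠-125.2° V = -108.4 - j153.6 V.
Step 5 — Ohm's law: I = V / Z_total = (-108.4 - j153.6) / (200 - j10.27) = -0.501 - j0.7937 A.
Step 6 — Convert to polar: |I| = 0.9386 A, ∠I = -122.3°.

I = 0.9386∠-122.3° A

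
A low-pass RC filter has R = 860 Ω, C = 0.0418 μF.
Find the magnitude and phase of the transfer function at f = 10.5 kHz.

Step 1 — Angular frequency: ω = 2π·1.05e+04 = 6.597e+04 rad/s.
Step 2 — Transfer function: H(jω) = 1/(1 + jωRC).
Step 3 — Denominator: 1 + jωRC = 1 + j·6.597e+04·860·4.18e-08 = 1 + j2.372.
Step 4 — H = 0.151 - j0.358.
Step 5 — Magnitude: |H| = 0.3885 (-8.2 dB); phase: φ = -67.1°.

|H| = 0.3885 (-8.2 dB), φ = -67.1°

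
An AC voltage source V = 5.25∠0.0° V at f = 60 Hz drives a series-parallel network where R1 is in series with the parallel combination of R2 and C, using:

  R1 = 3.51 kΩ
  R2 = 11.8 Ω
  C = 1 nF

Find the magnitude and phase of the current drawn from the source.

Step 1 — Angular frequency: ω = 2π·f = 2π·60 = 377 rad/s.
Step 2 — Component impedances:
  R1: Z = R = 3510 Ω
  R2: Z = R = 11.8 Ω
  C: Z = 1/(jωC) = -j/(ω·C) = 0 - j2.653e+06 Ω
Step 3 — Parallel branch: R2 || C = 1/(1/R2 + 1/C) = 11.8 - j5.249e-05 Ω.
Step 4 — Series with R1: Z_total = R1 + (R2 || C) = 3522 - j5.249e-05 Ω = 3522∠-0.0° Ω.
Step 5 — Source phasor: V = 5.25∠0.0° V = 5.25 V.
Step 6 — Ohm's law: I = V / Z_total = (5.25) / (3522 - j5.249e-05) = 0.001491 + j2.222e-11 A.
Step 7 — Convert to polar: |I| = 0.001491 A, ∠I = 0.0°.

I = 0.001491∠0.0° A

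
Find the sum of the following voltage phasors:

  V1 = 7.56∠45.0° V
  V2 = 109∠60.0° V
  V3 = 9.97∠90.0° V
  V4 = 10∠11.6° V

Step 1 — Convert each phasor to rectangular form:
  V1 = 7.56·(cos(45.0°) + j·sin(45.0°)) = 5.346 + j5.346 V
  V2 = 109·(cos(60.0°) + j·sin(60.0°)) = 54.5 + j94.4 V
  V3 = 9.97·(cos(90.0°) + j·sin(90.0°)) = 0 + j9.97 V
  V4 = 10·(cos(11.6°) + j·sin(11.6°)) = 9.796 + j2.011 V
Step 2 — Sum components: V_total = 69.64 + j111.7 V.
Step 3 — Convert to polar: |V_total| = 131.7 V, ∠V_total = 58.1°.

V_total = 131.7∠58.1° V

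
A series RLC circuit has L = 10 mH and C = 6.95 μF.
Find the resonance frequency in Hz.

Step 1 — Resonance condition Im(Z)=0 gives ω₀ = 1/√(LC).
Step 2 — ω₀ = 1/√(0.01·6.95e-06) = 3793 rad/s.
Step 3 — f₀ = ω₀/(2π) = 603.7 Hz.

f₀ = 603.7 Hz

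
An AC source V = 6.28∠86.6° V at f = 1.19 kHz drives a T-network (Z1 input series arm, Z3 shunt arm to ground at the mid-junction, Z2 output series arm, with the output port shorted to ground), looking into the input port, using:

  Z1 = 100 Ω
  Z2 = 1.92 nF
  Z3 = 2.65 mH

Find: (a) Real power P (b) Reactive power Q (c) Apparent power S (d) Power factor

Step 1 — Angular frequency: ω = 2π·f = 2π·1190 = 7477 rad/s.
Step 2 — Component impedances:
  Z1: Z = R = 100 Ω
  Z2: Z = 1/(jωC) = -j/(ω·C) = 0 - j6.966e+04 Ω
  Z3: Z = jωL = j·7477·0.00265 = 0 + j19.81 Ω
Step 3 — With the output port shorted to ground, the output series arm Z2 runs from the junction to ground; the shunt arm Z3 also runs from the junction to ground. They appear in parallel: Z3 || Z2 = 0 + j19.82 Ω.
Step 4 — Series with input arm Z1: Z_in = Z1 + (Z3 || Z2) = 100 + j19.82 Ω = 101.9∠11.2° Ω.
Step 5 — Source phasor: V = 6.28∠86.6° V = 0.3724 + j6.269 V.
Step 6 — Current: I = V / Z = 0.01554 + j0.05961 A = 0.0616∠75.4° A.
Step 7 — Complex power: S = V·I* = 0.3795 + j0.07521 VA.
Step 8 — Real power: P = Re(S) = 0.3795 W.
Step 9 — Reactive power: Q = Im(S) = 0.07521 VAR.
Step 10 — Apparent power: |S| = 0.3869 VA.
Step 11 — Power factor: PF = P/|S| = 0.9809 (lagging).

(a) P = 0.3795 W  (b) Q = 0.07521 VAR  (c) S = 0.3869 VA  (d) PF = 0.9809 (lagging)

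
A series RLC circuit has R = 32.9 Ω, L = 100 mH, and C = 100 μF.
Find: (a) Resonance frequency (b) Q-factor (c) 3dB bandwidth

Step 1 — Resonance condition Im(Z)=0 gives ω₀ = 1/√(LC).
Step 2 — ω₀ = 1/√(0.1·0.0001) = 316.2 rad/s.
Step 3 — f₀ = ω₀/(2π) = 50.33 Hz.
Step 4 — Series Q: Q = ω₀L/R = 316.2·0.1/32.9 = 0.9612.
Step 5 — 3dB bandwidth: Δω = ω₀/Q = 329 rad/s; BW = Δω/(2π) = 52.36 Hz.

(a) f₀ = 50.33 Hz  (b) Q = 0.9612  (c) BW = 52.36 Hz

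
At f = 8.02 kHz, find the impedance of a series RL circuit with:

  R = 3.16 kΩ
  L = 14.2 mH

Step 1 — Angular frequency: ω = 2π·f = 2π·8020 = 5.039e+04 rad/s.
Step 2 — Component impedances:
  R: Z = R = 3160 Ω
  L: Z = jωL = j·5.039e+04·0.0142 = 0 + j715.6 Ω
Step 3 — Series combination: Z_total = R + L = 3160 + j715.6 Ω = 3240∠12.8° Ω.

Z = 3160 + j715.6 Ω = 3240∠12.8° Ω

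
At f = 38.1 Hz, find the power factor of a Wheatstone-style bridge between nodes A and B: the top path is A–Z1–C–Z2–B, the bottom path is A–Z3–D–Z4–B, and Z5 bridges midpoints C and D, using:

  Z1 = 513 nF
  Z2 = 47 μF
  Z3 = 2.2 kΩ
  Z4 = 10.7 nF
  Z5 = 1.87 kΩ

Step 1 — Angular frequency: ω = 2π·f = 2π·38.1 = 239.4 rad/s.
Step 2 — Component impedances:
  Z1: Z = 1/(jωC) = -j/(ω·C) = 0 - j8143 Ω
  Z2: Z = 1/(jωC) = -j/(ω·C) = 0 - j88.88 Ω
  Z3: Z = R = 2200 Ω
  Z4: Z = 1/(jωC) = -j/(ω·C) = 0 - j3.904e+05 Ω
  Z5: Z = R = 1870 Ω
Step 3 — Bridge requires nodal analysis (the Z5 bridge couples midpoints C and D, so the two paths cannot be reduced to a simple series/parallel combination). Setting node B to ground and injecting 1 A at node A, the 3-node admittance system at A, C, D solves to V_A = Z_AB = 3250 - j1720 Ω = 3677∠-27.9° Ω.
Step 4 — Power factor: PF = cos(φ) = Re(Z)/|Z| = 3250/3677.3 = 0.8838.
Step 5 — Type: Im(Z) = -1720 ⇒ leading (phase φ = -27.9°).

PF = 0.8838 (leading, φ = -27.9°)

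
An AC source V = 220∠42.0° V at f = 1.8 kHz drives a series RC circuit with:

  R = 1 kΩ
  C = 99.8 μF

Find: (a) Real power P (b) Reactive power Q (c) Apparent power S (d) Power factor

Step 1 — Angular frequency: ω = 2π·f = 2π·1800 = 1.131e+04 rad/s.
Step 2 — Component impedances:
  R: Z = R = 1000 Ω
  C: Z = 1/(jωC) = -j/(ω·C) = 0 - j0.886 Ω
Step 3 — Series combination: Z_total = R + C = 1000 - j0.886 Ω = 1000∠-0.1° Ω.
Step 4 — Source phasor: V = 220∠42.0° V = 163.5 + j147.2 V.
Step 5 — Current: I = V / Z = 0.1634 + j0.1474 A = 0.22∠42.1° A.
Step 6 — Complex power: S = V·I* = 48.4 - j0.04288 VA.
Step 7 — Real power: P = Re(S) = 48.4 W.
Step 8 — Reactive power: Q = Im(S) = -0.04288 VAR.
Step 9 — Apparent power: |S| = 48.4 VA.
Step 10 — Power factor: PF = P/|S| = 1 (leading).

(a) P = 48.4 W  (b) Q = -0.04288 VAR  (c) S = 48.4 VA  (d) PF = 1 (leading)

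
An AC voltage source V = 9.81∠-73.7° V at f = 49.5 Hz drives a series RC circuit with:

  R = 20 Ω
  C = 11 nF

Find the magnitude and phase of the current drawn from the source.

Step 1 — Angular frequency: ω = 2π·f = 2π·49.5 = 311 rad/s.
Step 2 — Component impedances:
  R: Z = R = 20 Ω
  C: Z = 1/(jωC) = -j/(ω·C) = 0 - j2.923e+05 Ω
Step 3 — Series combination: Z_total = R + C = 20 - j2.923e+05 Ω = 2.923e+05∠-90.0° Ω.
Step 4 — Source phasor: V = 9.81∠-73.7° V = 2.753 - j9.416 V.
Step 5 — Ohm's law: I = V / Z_total = (2.753 - j9.416) / (20 - j2.923e+05) = 3.221e-05 + j9.418e-06 A.
Step 6 — Convert to polar: |I| = 3.356e-05 A, ∠I = 16.3°.

I = 3.356e-05∠16.3° A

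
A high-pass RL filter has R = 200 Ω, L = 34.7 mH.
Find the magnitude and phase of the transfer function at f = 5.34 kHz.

Step 1 — Angular frequency: ω = 2π·5340 = 3.355e+04 rad/s.
Step 2 — Transfer function: H(jω) = jωL/(R + jωL).
Step 3 — Numerator jωL = j·1164; denominator R + jωL = 200 + j1164.
Step 4 — H = 0.9713 + j0.1669.
Step 5 — Magnitude: |H| = 0.9856 (-0.1 dB); phase: φ = 9.7°.

|H| = 0.9856 (-0.1 dB), φ = 9.7°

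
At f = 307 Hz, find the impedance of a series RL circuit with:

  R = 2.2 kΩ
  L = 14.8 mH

Step 1 — Angular frequency: ω = 2π·f = 2π·307 = 1929 rad/s.
Step 2 — Component impedances:
  R: Z = R = 2200 Ω
  L: Z = jωL = j·1929·0.0148 = 0 + j28.55 Ω
Step 3 — Series combination: Z_total = R + L = 2200 + j28.55 Ω = 2200∠0.7° Ω.

Z = 2200 + j28.55 Ω = 2200∠0.7° Ω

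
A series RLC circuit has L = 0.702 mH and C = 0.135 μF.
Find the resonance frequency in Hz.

Step 1 — Resonance condition Im(Z)=0 gives ω₀ = 1/√(LC).
Step 2 — ω₀ = 1/√(0.000702·1.35e-07) = 1.027e+05 rad/s.
Step 3 — f₀ = ω₀/(2π) = 1.635e+04 Hz.

f₀ = 1.635e+04 Hz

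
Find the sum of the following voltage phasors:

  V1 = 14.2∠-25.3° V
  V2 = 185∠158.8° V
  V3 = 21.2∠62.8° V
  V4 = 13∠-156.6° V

Step 1 — Convert each phasor to rectangular form:
  V1 = 14.2·(cos(-25.3°) + j·sin(-25.3°)) = 12.84 - j6.068 V
  V2 = 185·(cos(158.8°) + j·sin(158.8°)) = -172.5 + j66.9 V
  V3 = 21.2·(cos(62.8°) + j·sin(62.8°)) = 9.69 + j18.86 V
  V4 = 13·(cos(-156.6°) + j·sin(-156.6°)) = -11.93 - j5.163 V
Step 2 — Sum components: V_total = -161.9 + j74.52 V.
Step 3 — Convert to polar: |V_total| = 178.2 V, ∠V_total = 155.3°.

V_total = 178.2∠155.3° V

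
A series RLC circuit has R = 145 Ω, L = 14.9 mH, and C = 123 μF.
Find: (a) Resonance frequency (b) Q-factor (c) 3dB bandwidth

Step 1 — Resonance: ω₀ = 1/√(LC) = 1/√(0.0149·0.000123) = 738.7 rad/s.
Step 2 — f₀ = ω₀/(2π) = 117.6 Hz.
Step 3 — Series Q: Q = ω₀L/R = 738.7·0.0149/145 = 0.07591.
Step 4 — Bandwidth: Δω = ω₀/Q = 9732 rad/s; BW = Δω/(2π) = 1549 Hz.

(a) f₀ = 117.6 Hz  (b) Q = 0.07591  (c) BW = 1549 Hz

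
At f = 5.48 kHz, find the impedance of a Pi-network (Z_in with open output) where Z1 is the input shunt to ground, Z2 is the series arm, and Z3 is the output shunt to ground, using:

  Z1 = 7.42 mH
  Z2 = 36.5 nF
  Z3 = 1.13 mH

Step 1 — Angular frequency: ω = 2π·f = 2π·5480 = 3.443e+04 rad/s.
Step 2 — Component impedances:
  Z1: Z = jωL = j·3.443e+04·0.00742 = 0 + j255.5 Ω
  Z2: Z = 1/(jωC) = -j/(ω·C) = 0 - j795.7 Ω
  Z3: Z = jωL = j·3.443e+04·0.00113 = 0 + j38.91 Ω
Step 3 — With open output, the series arm Z2 and the output shunt Z3 appear in series to ground: Z2 + Z3 = 0 - j756.8 Ω.
Step 4 — Parallel with input shunt Z1: Z_in = Z1 || (Z2 + Z3) = 0 + j385.7 Ω = 385.7∠90.0° Ω.

Z = 0 + j385.7 Ω = 385.7∠90.0° Ω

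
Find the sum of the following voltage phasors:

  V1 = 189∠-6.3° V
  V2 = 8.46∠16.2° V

Step 1 — Convert each phasor to rectangular form:
  V1 = 189·(cos(-6.3°) + j·sin(-6.3°)) = 187.9 - j20.74 V
  V2 = 8.46·(cos(16.2°) + j·sin(16.2°)) = 8.124 + j2.36 V
Step 2 — Sum components: V_total = 196 - j18.38 V.
Step 3 — Convert to polar: |V_total| = 196.8 V, ∠V_total = -5.4°.

V_total = 196.8∠-5.4° V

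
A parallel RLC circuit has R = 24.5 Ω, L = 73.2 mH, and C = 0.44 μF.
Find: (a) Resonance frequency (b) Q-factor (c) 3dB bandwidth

Step 1 — Resonance: ω₀ = 1/√(LC) = 1/√(0.0732·4.4e-07) = 5572 rad/s.
Step 2 — f₀ = ω₀/(2π) = 886.8 Hz.
Step 3 — Parallel Q: Q = R/(ω₀L) = 24.5/(5572·0.0732) = 0.06007.
Step 4 — Bandwidth: Δω = ω₀/Q = 9.276e+04 rad/s; BW = Δω/(2π) = 1.476e+04 Hz.

(a) f₀ = 886.8 Hz  (b) Q = 0.06007  (c) BW = 1.476e+04 Hz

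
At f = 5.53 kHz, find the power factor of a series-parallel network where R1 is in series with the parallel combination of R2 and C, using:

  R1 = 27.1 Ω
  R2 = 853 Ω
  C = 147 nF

Step 1 — Angular frequency: ω = 2π·f = 2π·5530 = 3.475e+04 rad/s.
Step 2 — Component impedances:
  R1: Z = R = 27.1 Ω
  R2: Z = R = 853 Ω
  C: Z = 1/(jωC) = -j/(ω·C) = 0 - j195.8 Ω
Step 3 — Parallel branch: R2 || C = 1/(1/R2 + 1/C) = 42.69 - j186 Ω.
Step 4 — Series with R1: Z_total = R1 + (R2 || C) = 69.79 - j186 Ω = 198.6∠-69.4° Ω.
Step 5 — Power factor: PF = cos(φ) = Re(Z)/|Z| = 69.788/198.65 = 0.3513.
Step 6 — Type: Im(Z) = -186 ⇒ leading (phase φ = -69.4°).

PF = 0.3513 (leading, φ = -69.4°)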